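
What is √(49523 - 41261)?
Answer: 9*√102 ≈ 90.896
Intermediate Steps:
√(49523 - 41261) = √8262 = 9*√102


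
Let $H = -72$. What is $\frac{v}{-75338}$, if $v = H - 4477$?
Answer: $\frac{4549}{75338} \approx 0.060381$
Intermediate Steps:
$v = -4549$ ($v = -72 - 4477 = -4549$)
$\frac{v}{-75338} = - \frac{4549}{-75338} = \left(-4549\right) \left(- \frac{1}{75338}\right) = \frac{4549}{75338}$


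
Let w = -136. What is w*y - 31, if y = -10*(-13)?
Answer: -17711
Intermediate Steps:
y = 130
w*y - 31 = -136*130 - 31 = -17680 - 31 = -17711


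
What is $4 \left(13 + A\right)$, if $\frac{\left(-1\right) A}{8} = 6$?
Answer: $-140$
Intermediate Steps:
$A = -48$ ($A = \left(-8\right) 6 = -48$)
$4 \left(13 + A\right) = 4 \left(13 - 48\right) = 4 \left(-35\right) = -140$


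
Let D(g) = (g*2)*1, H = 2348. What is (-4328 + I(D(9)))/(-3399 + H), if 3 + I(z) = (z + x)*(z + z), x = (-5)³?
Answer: 8183/1051 ≈ 7.7859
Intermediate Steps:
x = -125
D(g) = 2*g (D(g) = (2*g)*1 = 2*g)
I(z) = -3 + 2*z*(-125 + z) (I(z) = -3 + (z - 125)*(z + z) = -3 + (-125 + z)*(2*z) = -3 + 2*z*(-125 + z))
(-4328 + I(D(9)))/(-3399 + H) = (-4328 + (-3 - 500*9 + 2*(2*9)²))/(-3399 + 2348) = (-4328 + (-3 - 250*18 + 2*18²))/(-1051) = (-4328 + (-3 - 4500 + 2*324))*(-1/1051) = (-4328 + (-3 - 4500 + 648))*(-1/1051) = (-4328 - 3855)*(-1/1051) = -8183*(-1/1051) = 8183/1051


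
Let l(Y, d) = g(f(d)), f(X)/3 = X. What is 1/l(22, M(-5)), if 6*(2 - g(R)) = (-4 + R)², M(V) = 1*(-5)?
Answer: -6/349 ≈ -0.017192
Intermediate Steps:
M(V) = -5
f(X) = 3*X
g(R) = 2 - (-4 + R)²/6
l(Y, d) = 2 - (-4 + 3*d)²/6
1/l(22, M(-5)) = 1/(2 - (-4 + 3*(-5))²/6) = 1/(2 - (-4 - 15)²/6) = 1/(2 - ⅙*(-19)²) = 1/(2 - ⅙*361) = 1/(2 - 361/6) = 1/(-349/6) = -6/349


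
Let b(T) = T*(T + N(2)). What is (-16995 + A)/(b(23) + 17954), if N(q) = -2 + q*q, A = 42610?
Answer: 25615/18529 ≈ 1.3824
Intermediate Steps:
N(q) = -2 + q²
b(T) = T*(2 + T) (b(T) = T*(T + (-2 + 2²)) = T*(T + (-2 + 4)) = T*(T + 2) = T*(2 + T))
(-16995 + A)/(b(23) + 17954) = (-16995 + 42610)/(23*(2 + 23) + 17954) = 25615/(23*25 + 17954) = 25615/(575 + 17954) = 25615/18529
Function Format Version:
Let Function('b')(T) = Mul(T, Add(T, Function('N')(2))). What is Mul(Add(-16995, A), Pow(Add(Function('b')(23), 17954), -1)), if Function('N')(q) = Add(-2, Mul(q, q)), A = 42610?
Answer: Rational(25615, 18529) ≈ 1.3824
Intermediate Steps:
Function('N')(q) = Add(-2, Pow(q, 2))
Function('b')(T) = Mul(T, Add(2, T)) (Function('b')(T) = Mul(T, Add(T, Add(-2, Pow(2, 2)))) = Mul(T, Add(T, Add(-2, 4))) = Mul(T, Add(T, 2)) = Mul(T, Add(2, T)))
Mul(Add(-16995, A), Pow(Add(Function('b')(23), 17954), -1)) = Mul(Add(-16995, 42610), Pow(Add(Mul(23, Add(2, 23)), 17954), -1)) = Mul(25615, Pow(Add(Mul(23, 25), 17954), -1)) = Mul(25615, Pow(Add(575, 17954), -1)) = Mul(25615, Pow(18529, -1)) = Mul(25615, Rational(1, 18529)) = Rational(25615, 18529)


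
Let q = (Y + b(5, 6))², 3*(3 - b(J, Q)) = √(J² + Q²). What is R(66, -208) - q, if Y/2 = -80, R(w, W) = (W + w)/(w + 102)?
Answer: -6213469/252 - 314*√61/3 ≈ -25474.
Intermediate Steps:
b(J, Q) = 3 - √(J² + Q²)/3
R(w, W) = (W + w)/(102 + w)
Y = -160 (Y = 2*(-80) = -160)
q = (-157 - √61/3)² (q = (-160 + (3 - √(5² + 6²)/3))² = (-160 + (3 - √(25 + 36)/3))² = (-160 + (3 - √61/3))² = (-157 - √61/3)² ≈ 25473.)
R(66, -208) - q = (-208 + 66)/(102 + 66) - (471 + √61)²/9 = -142/168 - (471 + √61)²/9 = (1/168)*(-142) - (471 + √61)²/9 = -71/84 - (471 + √61)²/9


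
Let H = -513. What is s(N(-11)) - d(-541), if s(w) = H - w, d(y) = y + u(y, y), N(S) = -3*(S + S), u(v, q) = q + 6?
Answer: 497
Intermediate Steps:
u(v, q) = 6 + q
N(S) = -6*S
d(y) = 6 + 2*y (d(y) = y + (6 + y) = 6 + 2*y)
s(w) = -513 - w
s(N(-11)) - d(-541) = (-513 - (-6)*(-11)) - (6 + 2*(-541)) = (-513 - 1*66) - (6 - 1082) = (-513 - 66) - 1*(-1076) = -579 + 1076 = 497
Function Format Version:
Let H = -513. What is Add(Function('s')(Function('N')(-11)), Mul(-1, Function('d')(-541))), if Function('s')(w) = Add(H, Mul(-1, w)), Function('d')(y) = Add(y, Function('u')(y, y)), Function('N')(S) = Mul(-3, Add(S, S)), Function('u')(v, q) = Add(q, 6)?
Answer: 497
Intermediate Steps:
Function('u')(v, q) = Add(6, q)
Function('N')(S) = Mul(-6, S) (Function('N')(S) = Mul(-3, Mul(2, S)) = Mul(-6, S))
Function('d')(y) = Add(6, Mul(2, y)) (Function('d')(y) = Add(y, Add(6, y)) = Add(6, Mul(2, y)))
Function('s')(w) = Add(-513, Mul(-1, w))
Add(Function('s')(Function('N')(-11)), Mul(-1, Function('d')(-541))) = Add(Add(-513, Mul(-1, Mul(-6, -11))), Mul(-1, Add(6, Mul(2, -541)))) = Add(Add(-513, Mul(-1, 66)), Mul(-1, Add(6, -1082))) = Add(Add(-513, -66), Mul(-1, -1076)) = Add(-579, 1076) = 497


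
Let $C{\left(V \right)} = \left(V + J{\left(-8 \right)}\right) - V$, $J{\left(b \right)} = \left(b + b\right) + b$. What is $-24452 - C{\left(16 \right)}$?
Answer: $-24428$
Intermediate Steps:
$J{\left(b \right)} = 3 b$ ($J{\left(b \right)} = 2 b + b = 3 b$)
$C{\left(V \right)} = -24$ ($C{\left(V \right)} = \left(V + 3 \left(-8\right)\right) - V = \left(V - 24\right) - V = \left(-24 + V\right) - V = -24$)
$-24452 - C{\left(16 \right)} = -24452 - -24 = -24452 + 24 = -24428$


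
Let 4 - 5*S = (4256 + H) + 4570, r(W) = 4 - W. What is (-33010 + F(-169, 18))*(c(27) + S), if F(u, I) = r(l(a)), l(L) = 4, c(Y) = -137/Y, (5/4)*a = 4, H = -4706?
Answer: 738215834/27 ≈ 2.7341e+7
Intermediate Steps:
a = 16/5 (a = (⅘)*4 = 16/5 ≈ 3.2000)
F(u, I) = 0 (F(u, I) = 4 - 1*4 = 4 - 4 = 0)
S = -4116/5 (S = ⅘ - ((4256 - 4706) + 4570)/5 = ⅘ - (-450 + 4570)/5 = ⅘ - ⅕*4120 = ⅘ - 824 = -4116/5 ≈ -823.20)
(-33010 + F(-169, 18))*(c(27) + S) = (-33010 + 0)*(-137/27 - 4116/5) = -33010*(-137*1/27 - 4116/5) = -33010*(-137/27 - 4116/5) = -33010*(-111817/135) = 738215834/27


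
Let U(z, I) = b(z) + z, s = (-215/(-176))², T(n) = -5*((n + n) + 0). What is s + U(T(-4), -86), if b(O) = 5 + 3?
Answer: 1533073/30976 ≈ 49.492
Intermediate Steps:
b(O) = 8
T(n) = -10*n (T(n) = -5*(2*n + 0) = -10*n)
s = 46225/30976 (s = (-215*(-1/176))² = (215/176)² = 46225/30976 ≈ 1.4923)
U(z, I) = 8 + z
s + U(T(-4), -86) = 46225/30976 + (8 - 10*(-4)) = 46225/30976 + (8 + 40) = 46225/30976 + 48 = 1533073/30976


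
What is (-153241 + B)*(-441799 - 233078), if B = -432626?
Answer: 395388163359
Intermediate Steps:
(-153241 + B)*(-441799 - 233078) = (-153241 - 432626)*(-441799 - 233078) = -585867*(-674877) = 395388163359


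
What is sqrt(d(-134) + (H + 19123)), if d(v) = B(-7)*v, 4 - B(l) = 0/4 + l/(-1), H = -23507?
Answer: I*sqrt(3982) ≈ 63.103*I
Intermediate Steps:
B(l) = 4 + l (B(l) = 4 - (0/4 + l/(-1)) = 4 - (0*(1/4) + l*(-1)) = 4 - (0 - l) = 4 - (-1)*l = 4 + l)
d(v) = -3*v (d(v) = (4 - 7)*v = -3*v)
sqrt(d(-134) + (H + 19123)) = sqrt(-3*(-134) + (-23507 + 19123)) = sqrt(402 - 4384) = sqrt(-3982) = I*sqrt(3982)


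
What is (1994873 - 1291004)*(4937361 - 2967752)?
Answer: 1386346717221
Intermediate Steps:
(1994873 - 1291004)*(4937361 - 2967752) = 703869*1969609 = 1386346717221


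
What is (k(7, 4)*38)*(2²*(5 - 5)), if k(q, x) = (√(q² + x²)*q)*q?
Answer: 0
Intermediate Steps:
k(q, x) = q²*√(q² + x²) (k(q, x) = (q*√(q² + x²))*q = q²*√(q² + x²))
(k(7, 4)*38)*(2²*(5 - 5)) = ((7²*√(7² + 4²))*38)*(2²*(5 - 5)) = ((49*√(49 + 16))*38)*(4*0) = ((49*√65)*38)*0 = (1862*√65)*0 = 0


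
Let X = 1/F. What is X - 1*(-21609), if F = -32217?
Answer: 696177152/32217 ≈ 21609.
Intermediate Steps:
X = -1/32217 (X = 1/(-32217) = -1/32217 ≈ -3.1040e-5)
X - 1*(-21609) = -1/32217 - 1*(-21609) = -1/32217 + 21609 = 696177152/32217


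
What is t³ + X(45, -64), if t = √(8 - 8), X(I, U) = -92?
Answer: -92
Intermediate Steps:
t = 0 (t = √0 = 0)
t³ + X(45, -64) = 0³ - 92 = 0 - 92 = -92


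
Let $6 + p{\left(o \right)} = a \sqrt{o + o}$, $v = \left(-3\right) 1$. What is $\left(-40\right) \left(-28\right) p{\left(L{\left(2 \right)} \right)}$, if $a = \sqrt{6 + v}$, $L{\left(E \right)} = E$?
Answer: $-6720 + 2240 \sqrt{3} \approx -2840.2$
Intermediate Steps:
$v = -3$
$a = \sqrt{3}$ ($a = \sqrt{6 - 3} = \sqrt{3} \approx 1.732$)
$p{\left(o \right)} = -6 + \sqrt{6} \sqrt{o}$ ($p{\left(o \right)} = -6 + \sqrt{3} \sqrt{o + o} = -6 + \sqrt{3} \sqrt{2 o} = -6 + \sqrt{3} \sqrt{2} \sqrt{o} = -6 + \sqrt{6} \sqrt{o}$)
$\left(-40\right) \left(-28\right) p{\left(L{\left(2 \right)} \right)} = \left(-40\right) \left(-28\right) \left(-6 + \sqrt{6} \sqrt{2}\right) = 1120 \left(-6 + 2 \sqrt{3}\right) = -6720 + 2240 \sqrt{3}$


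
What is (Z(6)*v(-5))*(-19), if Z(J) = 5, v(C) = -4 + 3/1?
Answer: 95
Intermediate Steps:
v(C) = -1 (v(C) = -4 + 3*1 = -4 + 3 = -1)
(Z(6)*v(-5))*(-19) = (5*(-1))*(-19) = -5*(-19) = 95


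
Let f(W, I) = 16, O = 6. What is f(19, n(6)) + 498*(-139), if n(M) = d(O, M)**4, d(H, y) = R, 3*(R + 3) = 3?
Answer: -69206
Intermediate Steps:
R = -2 (R = -3 + (1/3)*3 = -3 + 1 = -2)
d(H, y) = -2
n(M) = 16 (n(M) = (-2)**4 = 16)
f(19, n(6)) + 498*(-139) = 16 + 498*(-139) = 16 - 69222 = -69206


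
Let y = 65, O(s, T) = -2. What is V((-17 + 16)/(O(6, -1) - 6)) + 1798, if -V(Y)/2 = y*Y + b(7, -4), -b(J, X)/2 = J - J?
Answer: 7127/4 ≈ 1781.8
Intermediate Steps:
b(J, X) = 0 (b(J, X) = -2*(J - J) = -2*0 = 0)
V(Y) = -130*Y (V(Y) = -2*(65*Y + 0) = -130*Y)
V((-17 + 16)/(O(6, -1) - 6)) + 1798 = -130*(-17 + 16)/(-2 - 6) + 1798 = -(-130)/(-8) + 1798 = -(-130)*(-1)/8 + 1798 = -130*1/8 + 1798 = -65/4 + 1798 = 7127/4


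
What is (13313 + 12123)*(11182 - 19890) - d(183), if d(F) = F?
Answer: -221496871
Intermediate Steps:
(13313 + 12123)*(11182 - 19890) - d(183) = (13313 + 12123)*(11182 - 19890) - 1*183 = 25436*(-8708) - 183 = -221496688 - 183 = -221496871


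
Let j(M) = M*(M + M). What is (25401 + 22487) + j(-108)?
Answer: 71216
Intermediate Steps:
j(M) = 2*M² (j(M) = M*(2*M) = 2*M²)
(25401 + 22487) + j(-108) = (25401 + 22487) + 2*(-108)² = 47888 + 2*11664 = 47888 + 23328 = 71216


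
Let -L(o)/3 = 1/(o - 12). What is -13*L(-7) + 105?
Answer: 1956/19 ≈ 102.95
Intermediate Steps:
L(o) = -3/(-12 + o) (L(o) = -3/(o - 12) = -3/(-12 + o))
-13*L(-7) + 105 = -(-39)/(-12 - 7) + 105 = -(-39)/(-19) + 105 = -(-39)*(-1)/19 + 105 = -13*3/19 + 105 = -39/19 + 105 = 1956/19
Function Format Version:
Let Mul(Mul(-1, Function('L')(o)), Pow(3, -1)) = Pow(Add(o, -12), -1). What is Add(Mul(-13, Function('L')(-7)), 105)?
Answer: Rational(1956, 19) ≈ 102.95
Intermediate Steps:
Function('L')(o) = Mul(-3, Pow(Add(-12, o), -1)) (Function('L')(o) = Mul(-3, Pow(Add(o, -12), -1)) = Mul(-3, Pow(Add(-12, o), -1)))
Add(Mul(-13, Function('L')(-7)), 105) = Add(Mul(-13, Mul(-3, Pow(Add(-12, -7), -1))), 105) = Add(Mul(-13, Mul(-3, Pow(-19, -1))), 105) = Add(Mul(-13, Mul(-3, Rational(-1, 19))), 105) = Add(Mul(-13, Rational(3, 19)), 105) = Add(Rational(-39, 19), 105) = Rational(1956, 19)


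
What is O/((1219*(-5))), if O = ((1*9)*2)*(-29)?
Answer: 522/6095 ≈ 0.085644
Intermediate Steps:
O = -522 (O = (9*2)*(-29) = 18*(-29) = -522)
O/((1219*(-5))) = -522/(1219*(-5)) = -522/(-6095) = -522*(-1/6095) = 522/6095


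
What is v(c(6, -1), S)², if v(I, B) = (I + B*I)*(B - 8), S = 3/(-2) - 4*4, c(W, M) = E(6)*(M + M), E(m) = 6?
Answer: 25492401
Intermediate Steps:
c(W, M) = 12*M (c(W, M) = 6*(M + M) = 6*(2*M) = 12*M)
S = -35/2 (S = 3*(-½) - 16 = -3/2 - 16 = -35/2 ≈ -17.500)
v(I, B) = (-8 + B)*(I + B*I) (v(I, B) = (I + B*I)*(-8 + B) = (-8 + B)*(I + B*I))
v(c(6, -1), S)² = ((12*(-1))*(-8 + (-35/2)² - 7*(-35/2)))² = (-12*(-8 + 1225/4 + 245/2))² = (-12*1683/4)² = (-5049)² = 25492401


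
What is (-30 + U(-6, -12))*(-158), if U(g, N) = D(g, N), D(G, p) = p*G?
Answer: -6636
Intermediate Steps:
D(G, p) = G*p
U(g, N) = N*g (U(g, N) = g*N = N*g)
(-30 + U(-6, -12))*(-158) = (-30 - 12*(-6))*(-158) = (-30 + 72)*(-158) = 42*(-158) = -6636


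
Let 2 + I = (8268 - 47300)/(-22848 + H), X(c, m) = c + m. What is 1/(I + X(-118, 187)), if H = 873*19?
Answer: 6261/458519 ≈ 0.013655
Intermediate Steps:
H = 16587
I = 26510/6261 (I = -2 + (8268 - 47300)/(-22848 + 16587) = -2 - 39032/(-6261) = -2 - 39032*(-1/6261) = -2 + 39032/6261 = 26510/6261 ≈ 4.2341)
1/(I + X(-118, 187)) = 1/(26510/6261 + (-118 + 187)) = 1/(26510/6261 + 69) = 1/(458519/6261) = 6261/458519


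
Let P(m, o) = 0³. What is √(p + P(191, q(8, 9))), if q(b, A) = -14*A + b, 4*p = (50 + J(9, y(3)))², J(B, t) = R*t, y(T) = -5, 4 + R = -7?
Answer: 105/2 ≈ 52.500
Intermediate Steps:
R = -11 (R = -4 - 7 = -11)
J(B, t) = -11*t
p = 11025/4 (p = (50 - 11*(-5))²/4 = (50 + 55)²/4 = (¼)*105² = (¼)*11025 = 11025/4 ≈ 2756.3)
q(b, A) = b - 14*A
P(m, o) = 0
√(p + P(191, q(8, 9))) = √(11025/4 + 0) = √(11025/4) = 105/2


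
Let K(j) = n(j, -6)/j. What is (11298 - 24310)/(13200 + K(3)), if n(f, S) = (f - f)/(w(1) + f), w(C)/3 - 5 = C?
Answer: -3253/3300 ≈ -0.98576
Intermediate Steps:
w(C) = 15 + 3*C
n(f, S) = 0 (n(f, S) = (f - f)/((15 + 3*1) + f) = 0/((15 + 3) + f) = 0/(18 + f) = 0)
K(j) = 0 (K(j) = 0/j = 0)
(11298 - 24310)/(13200 + K(3)) = (11298 - 24310)/(13200 + 0) = -13012/13200 = -13012*1/13200 = -3253/3300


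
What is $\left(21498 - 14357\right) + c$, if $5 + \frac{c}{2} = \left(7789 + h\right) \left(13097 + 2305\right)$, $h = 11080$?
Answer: $581247807$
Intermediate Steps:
$c = 581240666$ ($c = -10 + 2 \left(7789 + 11080\right) \left(13097 + 2305\right) = -10 + 2 \cdot 18869 \cdot 15402 = -10 + 2 \cdot 290620338 = -10 + 581240676 = 581240666$)
$\left(21498 - 14357\right) + c = \left(21498 - 14357\right) + 581240666 = 7141 + 581240666 = 581247807$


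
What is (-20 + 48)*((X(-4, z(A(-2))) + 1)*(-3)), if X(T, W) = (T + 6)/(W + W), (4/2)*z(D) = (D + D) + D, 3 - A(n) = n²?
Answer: -28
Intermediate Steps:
A(n) = 3 - n²
z(D) = 3*D/2 (z(D) = ((D + D) + D)/2 = (2*D + D)/2 = (3*D)/2 = 3*D/2)
X(T, W) = (6 + T)/(2*W) (X(T, W) = (6 + T)/((2*W)) = (6 + T)*(1/(2*W)) = (6 + T)/(2*W))
(-20 + 48)*((X(-4, z(A(-2))) + 1)*(-3)) = (-20 + 48)*(((6 - 4)/(2*((3*(3 - 1*(-2)²)/2))) + 1)*(-3)) = 28*(((½)*2/(3*(3 - 1*4)/2) + 1)*(-3)) = 28*(((½)*2/(3*(3 - 4)/2) + 1)*(-3)) = 28*(((½)*2/((3/2)*(-1)) + 1)*(-3)) = 28*(((½)*2/(-3/2) + 1)*(-3)) = 28*(((½)*(-⅔)*2 + 1)*(-3)) = 28*((-⅔ + 1)*(-3)) = 28*((⅓)*(-3)) = 28*(-1) = -28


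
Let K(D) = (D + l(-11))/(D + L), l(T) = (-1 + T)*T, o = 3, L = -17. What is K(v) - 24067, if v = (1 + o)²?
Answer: -24215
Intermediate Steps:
l(T) = T*(-1 + T)
v = 16 (v = (1 + 3)² = 4² = 16)
K(D) = (132 + D)/(-17 + D) (K(D) = (D - 11*(-1 - 11))/(D - 17) = (D - 11*(-12))/(-17 + D) = (D + 132)/(-17 + D) = (132 + D)/(-17 + D))
K(v) - 24067 = (132 + 16)/(-17 + 16) - 24067 = 148/(-1) - 24067 = -1*148 - 24067 = -148 - 24067 = -24215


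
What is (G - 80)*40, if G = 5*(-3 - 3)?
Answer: -4400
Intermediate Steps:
G = -30 (G = 5*(-6) = -30)
(G - 80)*40 = (-30 - 80)*40 = -110*40 = -4400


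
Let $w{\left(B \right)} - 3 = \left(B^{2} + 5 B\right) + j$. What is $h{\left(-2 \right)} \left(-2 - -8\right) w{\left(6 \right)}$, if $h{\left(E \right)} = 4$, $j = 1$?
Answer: $1680$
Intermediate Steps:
$w{\left(B \right)} = 4 + B^{2} + 5 B$ ($w{\left(B \right)} = 3 + \left(\left(B^{2} + 5 B\right) + 1\right) = 3 + \left(1 + B^{2} + 5 B\right) = 4 + B^{2} + 5 B$)
$h{\left(-2 \right)} \left(-2 - -8\right) w{\left(6 \right)} = 4 \left(-2 - -8\right) \left(4 + 6^{2} + 5 \cdot 6\right) = 4 \left(-2 + 8\right) \left(4 + 36 + 30\right) = 4 \cdot 6 \cdot 70 = 24 \cdot 70 = 1680$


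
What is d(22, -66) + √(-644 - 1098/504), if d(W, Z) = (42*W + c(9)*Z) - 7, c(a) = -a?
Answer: 1511 + I*√126651/14 ≈ 1511.0 + 25.42*I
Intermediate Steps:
d(W, Z) = -7 - 9*Z + 42*W (d(W, Z) = (42*W + (-1*9)*Z) - 7 = (42*W - 9*Z) - 7 = (-9*Z + 42*W) - 7 = -7 - 9*Z + 42*W)
d(22, -66) + √(-644 - 1098/504) = (-7 - 9*(-66) + 42*22) + √(-644 - 1098/504) = (-7 + 594 + 924) + √(-644 - 1098*1/504) = 1511 + √(-644 - 61/28) = 1511 + √(-18093/28) = 1511 + I*√126651/14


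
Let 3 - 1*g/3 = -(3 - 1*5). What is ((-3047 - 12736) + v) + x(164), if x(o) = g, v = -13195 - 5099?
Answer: -34074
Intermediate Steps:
v = -18294
g = 3 (g = 9 - (-3)*(3 - 1*5) = 9 - (-3)*(3 - 5) = 9 - (-3)*(-2) = 9 - 3*2 = 9 - 6 = 3)
x(o) = 3
((-3047 - 12736) + v) + x(164) = ((-3047 - 12736) - 18294) + 3 = (-15783 - 18294) + 3 = -34077 + 3 = -34074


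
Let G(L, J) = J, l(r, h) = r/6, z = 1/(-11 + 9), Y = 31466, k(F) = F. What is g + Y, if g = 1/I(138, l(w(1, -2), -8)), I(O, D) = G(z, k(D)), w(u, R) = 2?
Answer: 31469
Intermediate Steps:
z = -1/2 (z = 1/(-2) = -1/2 ≈ -0.50000)
l(r, h) = r/6 (l(r, h) = r*(1/6) = r/6)
I(O, D) = D
g = 3 (g = 1/((1/6)*2) = 1/(1/3) = 3)
g + Y = 3 + 31466 = 31469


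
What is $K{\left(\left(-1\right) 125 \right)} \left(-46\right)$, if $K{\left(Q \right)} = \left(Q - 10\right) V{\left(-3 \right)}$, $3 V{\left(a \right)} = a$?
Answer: $-6210$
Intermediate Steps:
$V{\left(a \right)} = \frac{a}{3}$
$K{\left(Q \right)} = 10 - Q$ ($K{\left(Q \right)} = \left(Q - 10\right) \frac{1}{3} \left(-3\right) = \left(-10 + Q\right) \left(-1\right) = 10 - Q$)
$K{\left(\left(-1\right) 125 \right)} \left(-46\right) = \left(10 - \left(-1\right) 125\right) \left(-46\right) = \left(10 - -125\right) \left(-46\right) = \left(10 + 125\right) \left(-46\right) = 135 \left(-46\right) = -6210$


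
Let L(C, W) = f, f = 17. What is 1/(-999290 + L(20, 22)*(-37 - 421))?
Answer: -1/1007076 ≈ -9.9297e-7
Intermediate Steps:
L(C, W) = 17
1/(-999290 + L(20, 22)*(-37 - 421)) = 1/(-999290 + 17*(-37 - 421)) = 1/(-999290 + 17*(-458)) = 1/(-999290 - 7786) = 1/(-1007076) = -1/1007076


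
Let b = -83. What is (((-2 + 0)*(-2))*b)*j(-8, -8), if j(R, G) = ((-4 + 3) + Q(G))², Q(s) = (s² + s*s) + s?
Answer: -4701452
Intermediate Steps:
Q(s) = s + 2*s² (Q(s) = (s² + s²) + s = 2*s² + s = s + 2*s²)
j(R, G) = (-1 + G*(1 + 2*G))² (j(R, G) = ((-4 + 3) + G*(1 + 2*G))² = (-1 + G*(1 + 2*G))²)
(((-2 + 0)*(-2))*b)*j(-8, -8) = (((-2 + 0)*(-2))*(-83))*(-1 - 8*(1 + 2*(-8)))² = (-2*(-2)*(-83))*(-1 - 8*(1 - 16))² = (4*(-83))*(-1 - 8*(-15))² = -332*(-1 + 120)² = -332*119² = -332*14161 = -4701452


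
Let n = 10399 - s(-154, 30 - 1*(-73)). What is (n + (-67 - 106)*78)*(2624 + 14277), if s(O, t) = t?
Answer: -54049398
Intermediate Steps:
n = 10296 (n = 10399 - (30 - 1*(-73)) = 10399 - (30 + 73) = 10399 - 1*103 = 10399 - 103 = 10296)
(n + (-67 - 106)*78)*(2624 + 14277) = (10296 + (-67 - 106)*78)*(2624 + 14277) = (10296 - 173*78)*16901 = (10296 - 13494)*16901 = -3198*16901 = -54049398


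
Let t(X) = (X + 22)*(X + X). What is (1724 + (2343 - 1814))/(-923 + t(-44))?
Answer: 2253/1013 ≈ 2.2241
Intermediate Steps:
t(X) = 2*X*(22 + X) (t(X) = (22 + X)*(2*X) = 2*X*(22 + X))
(1724 + (2343 - 1814))/(-923 + t(-44)) = (1724 + (2343 - 1814))/(-923 + 2*(-44)*(22 - 44)) = (1724 + 529)/(-923 + 2*(-44)*(-22)) = 2253/(-923 + 1936) = 2253/1013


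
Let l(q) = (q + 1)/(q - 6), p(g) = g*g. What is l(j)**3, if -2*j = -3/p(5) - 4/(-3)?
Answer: -205379/973242271 ≈ -0.00021103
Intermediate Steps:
p(g) = g**2
j = -91/150 (j = -(-3/(5**2) - 4/(-3))/2 = -(-3/25 - 4*(-1/3))/2 = -(-3*1/25 + 4/3)/2 = -(-3/25 + 4/3)/2 = -1/2*91/75 = -91/150 ≈ -0.60667)
l(q) = (1 + q)/(-6 + q)
l(j)**3 = ((1 - 91/150)/(-6 - 91/150))**3 = ((59/150)/(-991/150))**3 = (-150/991*59/150)**3 = (-59/991)**3 = -205379/973242271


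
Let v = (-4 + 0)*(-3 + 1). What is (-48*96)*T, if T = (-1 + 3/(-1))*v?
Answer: 147456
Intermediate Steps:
v = 8 (v = -4*(-2) = 8)
T = -32 (T = (-1 + 3/(-1))*8 = (-1 + 3*(-1))*8 = (-1 - 3)*8 = -4*8 = -32)
(-48*96)*T = -48*96*(-32) = -4608*(-32) = 147456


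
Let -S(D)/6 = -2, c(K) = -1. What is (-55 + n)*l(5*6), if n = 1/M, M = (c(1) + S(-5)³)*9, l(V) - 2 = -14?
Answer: 3419456/5181 ≈ 660.00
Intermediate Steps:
l(V) = -12 (l(V) = 2 - 14 = -12)
S(D) = 12 (S(D) = -6*(-2) = 12)
M = 15543 (M = (-1 + 12³)*9 = (-1 + 1728)*9 = 1727*9 = 15543)
n = 1/15543 ≈ 6.4338e-5
(-55 + n)*l(5*6) = (-55 + 1/15543)*(-12) = -854864/15543*(-12) = 3419456/5181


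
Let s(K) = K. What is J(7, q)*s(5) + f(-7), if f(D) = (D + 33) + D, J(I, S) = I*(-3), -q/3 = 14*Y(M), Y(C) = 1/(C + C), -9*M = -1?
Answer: -86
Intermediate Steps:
M = ⅑ (M = -⅑*(-1) = ⅑ ≈ 0.11111)
Y(C) = 1/(2*C)
q = -189 (q = -42*1/(2*(⅑)) = -42*(½)*9 = -42*9/2 = -3*63 = -189)
J(I, S) = -3*I
f(D) = 33 + 2*D (f(D) = (33 + D) + D = 33 + 2*D)
J(7, q)*s(5) + f(-7) = -3*7*5 + (33 + 2*(-7)) = -21*5 + (33 - 14) = -105 + 19 = -86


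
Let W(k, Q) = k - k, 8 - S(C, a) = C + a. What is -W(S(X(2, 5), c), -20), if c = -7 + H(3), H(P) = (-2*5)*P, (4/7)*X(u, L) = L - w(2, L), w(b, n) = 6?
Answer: 0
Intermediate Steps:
X(u, L) = -21/2 + 7*L/4 (X(u, L) = 7*(L - 1*6)/4 = 7*(L - 6)/4 = 7*(-6 + L)/4 = -21/2 + 7*L/4)
H(P) = -10*P
c = -37 (c = -7 - 10*3 = -7 - 30 = -37)
S(C, a) = 8 - C - a (S(C, a) = 8 - (C + a) = 8 + (-C - a) = 8 - C - a)
W(k, Q) = 0
-W(S(X(2, 5), c), -20) = -1*0 = 0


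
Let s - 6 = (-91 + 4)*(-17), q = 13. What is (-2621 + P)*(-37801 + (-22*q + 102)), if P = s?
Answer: 43150960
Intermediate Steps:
s = 1485 (s = 6 + (-91 + 4)*(-17) = 6 - 87*(-17) = 6 + 1479 = 1485)
P = 1485
(-2621 + P)*(-37801 + (-22*q + 102)) = (-2621 + 1485)*(-37801 + (-22*13 + 102)) = -1136*(-37801 + (-286 + 102)) = -1136*(-37801 - 184) = -1136*(-37985) = 43150960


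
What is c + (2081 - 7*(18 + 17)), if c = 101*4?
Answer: 2240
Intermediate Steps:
c = 404
c + (2081 - 7*(18 + 17)) = 404 + (2081 - 7*(18 + 17)) = 404 + (2081 - 7*35) = 404 + (2081 - 1*245) = 404 + (2081 - 245) = 404 + 1836 = 2240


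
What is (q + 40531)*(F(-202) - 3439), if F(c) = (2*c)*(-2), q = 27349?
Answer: -178592280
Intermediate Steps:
F(c) = -4*c
(q + 40531)*(F(-202) - 3439) = (27349 + 40531)*(-4*(-202) - 3439) = 67880*(808 - 3439) = 67880*(-2631) = -178592280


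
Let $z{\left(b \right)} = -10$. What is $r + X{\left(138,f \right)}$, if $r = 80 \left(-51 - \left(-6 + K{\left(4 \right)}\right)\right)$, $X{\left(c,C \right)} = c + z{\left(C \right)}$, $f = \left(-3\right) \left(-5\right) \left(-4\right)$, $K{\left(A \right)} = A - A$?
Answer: $-3472$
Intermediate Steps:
$K{\left(A \right)} = 0$
$f = -60$ ($f = 15 \left(-4\right) = -60$)
$X{\left(c,C \right)} = -10 + c$ ($X{\left(c,C \right)} = c - 10 = -10 + c$)
$r = -3600$ ($r = 80 \left(-51 + \left(6 - 0\right)\right) = 80 \left(-51 + \left(6 + 0\right)\right) = 80 \left(-51 + 6\right) = 80 \left(-45\right) = -3600$)
$r + X{\left(138,f \right)} = -3600 + \left(-10 + 138\right) = -3600 + 128 = -3472$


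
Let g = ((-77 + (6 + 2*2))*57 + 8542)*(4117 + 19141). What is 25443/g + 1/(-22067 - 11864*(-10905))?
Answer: 9414466499399/40645515953459370 ≈ 0.00023162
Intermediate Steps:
g = 109847534 (g = ((-77 + (6 + 4))*57 + 8542)*23258 = ((-77 + 10)*57 + 8542)*23258 = (-67*57 + 8542)*23258 = (-3819 + 8542)*23258 = 4723*23258 = 109847534)
25443/g + 1/(-22067 - 11864*(-10905)) = 25443/109847534 + 1/(-22067 - 11864*(-10905)) = 25443*(1/109847534) - 1/10905/(-33931) = 25443/109847534 - 1/33931*(-1/10905) = 25443/109847534 + 1/370017555 = 9414466499399/40645515953459370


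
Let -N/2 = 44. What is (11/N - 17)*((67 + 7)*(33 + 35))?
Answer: -86173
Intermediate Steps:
N = -88 (N = -2*44 = -88)
(11/N - 17)*((67 + 7)*(33 + 35)) = (11/(-88) - 17)*((67 + 7)*(33 + 35)) = (11*(-1/88) - 17)*(74*68) = (-⅛ - 17)*5032 = -137/8*5032 = -86173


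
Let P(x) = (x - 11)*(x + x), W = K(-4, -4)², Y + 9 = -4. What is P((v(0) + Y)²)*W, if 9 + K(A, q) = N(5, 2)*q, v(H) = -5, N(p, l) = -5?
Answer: 24541704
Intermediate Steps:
Y = -13 (Y = -9 - 4 = -13)
K(A, q) = -9 - 5*q
W = 121 (W = (-9 - 5*(-4))² = (-9 + 20)² = 11² = 121)
P(x) = 2*x*(-11 + x) (P(x) = (-11 + x)*(2*x) = 2*x*(-11 + x))
P((v(0) + Y)²)*W = (2*(-5 - 13)²*(-11 + (-5 - 13)²))*121 = (2*(-18)²*(-11 + (-18)²))*121 = (2*324*(-11 + 324))*121 = (2*324*313)*121 = 202824*121 = 24541704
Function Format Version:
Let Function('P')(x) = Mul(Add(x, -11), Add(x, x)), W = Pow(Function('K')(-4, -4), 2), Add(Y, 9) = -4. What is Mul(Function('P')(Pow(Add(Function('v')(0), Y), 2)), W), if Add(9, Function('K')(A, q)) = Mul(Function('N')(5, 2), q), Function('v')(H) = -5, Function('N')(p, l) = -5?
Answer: 24541704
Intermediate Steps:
Y = -13 (Y = Add(-9, -4) = -13)
Function('K')(A, q) = Add(-9, Mul(-5, q))
W = 121 (W = Pow(Add(-9, Mul(-5, -4)), 2) = Pow(Add(-9, 20), 2) = Pow(11, 2) = 121)
Function('P')(x) = Mul(2, x, Add(-11, x)) (Function('P')(x) = Mul(Add(-11, x), Mul(2, x)) = Mul(2, x, Add(-11, x)))
Mul(Function('P')(Pow(Add(Function('v')(0), Y), 2)), W) = Mul(Mul(2, Pow(Add(-5, -13), 2), Add(-11, Pow(Add(-5, -13), 2))), 121) = Mul(Mul(2, Pow(-18, 2), Add(-11, Pow(-18, 2))), 121) = Mul(Mul(2, 324, Add(-11, 324)), 121) = Mul(Mul(2, 324, 313), 121) = Mul(202824, 121) = 24541704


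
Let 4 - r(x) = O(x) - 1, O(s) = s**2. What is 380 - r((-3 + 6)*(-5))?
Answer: 600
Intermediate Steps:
r(x) = 5 - x**2 (r(x) = 4 - (x**2 - 1) = 4 - (-1 + x**2) = 4 + (1 - x**2) = 5 - x**2)
380 - r((-3 + 6)*(-5)) = 380 - (5 - ((-3 + 6)*(-5))**2) = 380 - (5 - (3*(-5))**2) = 380 - (5 - 1*(-15)**2) = 380 - (5 - 1*225) = 380 - (5 - 225) = 380 - 1*(-220) = 380 + 220 = 600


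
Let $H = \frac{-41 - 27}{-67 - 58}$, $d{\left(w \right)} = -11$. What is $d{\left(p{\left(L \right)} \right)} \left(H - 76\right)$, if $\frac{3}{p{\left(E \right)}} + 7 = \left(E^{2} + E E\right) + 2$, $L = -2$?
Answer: $\frac{103752}{125} \approx 830.02$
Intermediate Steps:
$p{\left(E \right)} = \frac{3}{-5 + 2 E^{2}}$ ($p{\left(E \right)} = \frac{3}{-7 + \left(\left(E^{2} + E E\right) + 2\right)} = \frac{3}{-7 + \left(\left(E^{2} + E^{2}\right) + 2\right)} = \frac{3}{-7 + \left(2 E^{2} + 2\right)} = \frac{3}{-7 + \left(2 + 2 E^{2}\right)} = \frac{3}{-5 + 2 E^{2}}$)
$H = \frac{68}{125}$ ($H = - \frac{68}{-125} = \left(-68\right) \left(- \frac{1}{125}\right) = \frac{68}{125} \approx 0.544$)
$d{\left(p{\left(L \right)} \right)} \left(H - 76\right) = - 11 \left(\frac{68}{125} - 76\right) = \left(-11\right) \left(- \frac{9432}{125}\right) = \frac{103752}{125}$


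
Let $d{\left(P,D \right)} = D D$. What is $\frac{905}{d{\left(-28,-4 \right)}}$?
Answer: $\frac{905}{16} \approx 56.563$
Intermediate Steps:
$d{\left(P,D \right)} = D^{2}$
$\frac{905}{d{\left(-28,-4 \right)}} = \frac{905}{\left(-4\right)^{2}} = \frac{905}{16}$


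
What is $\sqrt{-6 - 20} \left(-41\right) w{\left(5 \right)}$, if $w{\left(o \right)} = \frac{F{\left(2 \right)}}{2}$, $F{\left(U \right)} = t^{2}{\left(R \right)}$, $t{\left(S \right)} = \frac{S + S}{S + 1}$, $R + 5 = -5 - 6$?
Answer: $- \frac{20992 i \sqrt{26}}{225} \approx - 475.73 i$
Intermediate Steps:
$R = -16$ ($R = -5 - 11 = -16$)
$t{\left(S \right)} = \frac{2 S}{1 + S}$
$F{\left(U \right)} = \frac{1024}{225}$ ($F{\left(U \right)} = \left(2 \left(-16\right) \frac{1}{1 - 16}\right)^{2} = \left(2 \left(-16\right) \frac{1}{-15}\right)^{2} = \left(2 \left(-16\right) \left(- \frac{1}{15}\right)\right)^{2} = \left(\frac{32}{15}\right)^{2} = \frac{1024}{225}$)
$w{\left(o \right)} = \frac{512}{225}$ ($w{\left(o \right)} = \frac{1024}{225 \cdot 2} = \frac{1024}{225} \cdot \frac{1}{2} = \frac{512}{225}$)
$\sqrt{-6 - 20} \left(-41\right) w{\left(5 \right)} = \sqrt{-6 - 20} \left(-41\right) \frac{512}{225} = \sqrt{-26} \left(-41\right) \frac{512}{225} = i \sqrt{26} \left(-41\right) \frac{512}{225} = - 41 i \sqrt{26} \cdot \frac{512}{225} = - \frac{20992 i \sqrt{26}}{225}$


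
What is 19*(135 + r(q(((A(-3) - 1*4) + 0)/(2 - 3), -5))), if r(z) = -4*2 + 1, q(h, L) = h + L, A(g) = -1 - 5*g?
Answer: 2432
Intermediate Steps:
q(h, L) = L + h
r(z) = -7 (r(z) = -8 + 1 = -7)
19*(135 + r(q(((A(-3) - 1*4) + 0)/(2 - 3), -5))) = 19*(135 - 7) = 19*128 = 2432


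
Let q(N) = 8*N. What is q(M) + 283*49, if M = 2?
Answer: 13883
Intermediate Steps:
q(M) + 283*49 = 8*2 + 283*49 = 16 + 13867 = 13883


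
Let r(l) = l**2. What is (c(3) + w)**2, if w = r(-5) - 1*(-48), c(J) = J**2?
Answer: 6724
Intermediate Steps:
w = 73 (w = (-5)**2 - 1*(-48) = 25 + 48 = 73)
(c(3) + w)**2 = (3**2 + 73)**2 = (9 + 73)**2 = 82**2 = 6724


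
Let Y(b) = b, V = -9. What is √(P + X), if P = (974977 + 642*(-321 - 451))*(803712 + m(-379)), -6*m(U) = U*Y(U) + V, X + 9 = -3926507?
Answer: 2*√841011210309/3 ≈ 6.1138e+5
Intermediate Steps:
X = -3926516 (X = -9 - 3926507 = -3926516)
m(U) = 3/2 - U²/6 (m(U) = -(U*U - 9)/6 = -(U² - 9)/6 = -(-9 + U²)/6 = 3/2 - U²/6)
P = 1121360059960/3 (P = (974977 + 642*(-321 - 451))*(803712 + (3/2 - ⅙*(-379)²)) = (974977 + 642*(-772))*(803712 + (3/2 - ⅙*143641)) = (974977 - 495624)*(803712 + (3/2 - 143641/6)) = 479353*(803712 - 71816/3) = 479353*(2339320/3) = 1121360059960/3 ≈ 3.7379e+11)
√(P + X) = √(1121360059960/3 - 3926516) = √(1121348280412/3) = 2*√841011210309/3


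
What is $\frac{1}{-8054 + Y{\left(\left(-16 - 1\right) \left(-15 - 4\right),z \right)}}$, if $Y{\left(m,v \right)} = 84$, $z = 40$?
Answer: $- \frac{1}{7970} \approx -0.00012547$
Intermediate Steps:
$\frac{1}{-8054 + Y{\left(\left(-16 - 1\right) \left(-15 - 4\right),z \right)}} = \frac{1}{-8054 + 84} = \frac{1}{-7970} = - \frac{1}{7970}$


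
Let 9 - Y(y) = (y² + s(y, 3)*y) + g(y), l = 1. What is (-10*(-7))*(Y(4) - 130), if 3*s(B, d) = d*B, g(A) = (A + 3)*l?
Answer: -11200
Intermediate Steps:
g(A) = 3 + A (g(A) = (A + 3)*1 = (3 + A)*1 = 3 + A)
s(B, d) = B*d/3 (s(B, d) = (d*B)/3 = (B*d)/3 = B*d/3)
Y(y) = 6 - y - 2*y² (Y(y) = 9 - ((y² + ((⅓)*y*3)*y) + (3 + y)) = 9 - ((y² + y*y) + (3 + y)) = 9 - ((y² + y²) + (3 + y)) = 9 - (2*y² + (3 + y)) = 9 - (3 + y + 2*y²) = 9 + (-3 - y - 2*y²) = 6 - y - 2*y²)
(-10*(-7))*(Y(4) - 130) = (-10*(-7))*((6 - 1*4 - 2*4²) - 130) = 70*((6 - 4 - 2*16) - 130) = 70*((6 - 4 - 32) - 130) = 70*(-30 - 130) = 70*(-160) = -11200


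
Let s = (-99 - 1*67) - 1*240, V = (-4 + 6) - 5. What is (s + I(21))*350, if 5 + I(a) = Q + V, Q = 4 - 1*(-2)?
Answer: -142800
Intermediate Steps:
Q = 6 (Q = 4 + 2 = 6)
V = -3 (V = 2 - 5 = -3)
I(a) = -2 (I(a) = -5 + (6 - 3) = -5 + 3 = -2)
s = -406 (s = (-99 - 67) - 240 = -166 - 240 = -406)
(s + I(21))*350 = (-406 - 2)*350 = -408*350 = -142800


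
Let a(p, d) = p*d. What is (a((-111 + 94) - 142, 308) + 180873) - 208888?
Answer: -76987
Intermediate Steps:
a(p, d) = d*p
(a((-111 + 94) - 142, 308) + 180873) - 208888 = (308*((-111 + 94) - 142) + 180873) - 208888 = (308*(-17 - 142) + 180873) - 208888 = (308*(-159) + 180873) - 208888 = (-48972 + 180873) - 208888 = 131901 - 208888 = -76987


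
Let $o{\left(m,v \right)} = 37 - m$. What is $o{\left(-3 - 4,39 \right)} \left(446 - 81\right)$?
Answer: $16060$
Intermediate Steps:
$o{\left(-3 - 4,39 \right)} \left(446 - 81\right) = \left(37 - \left(-3 - 4\right)\right) \left(446 - 81\right) = \left(37 - \left(-3 - 4\right)\right) \left(446 + \left(-163 + 82\right)\right) = \left(37 - -7\right) \left(446 - 81\right) = \left(37 + 7\right) 365 = 44 \cdot 365 = 16060$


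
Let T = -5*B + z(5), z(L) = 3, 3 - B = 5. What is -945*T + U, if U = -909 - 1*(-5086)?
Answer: -8108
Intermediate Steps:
B = -2 (B = 3 - 1*5 = 3 - 5 = -2)
T = 13 (T = -5*(-2) + 3 = 10 + 3 = 13)
U = 4177 (U = -909 + 5086 = 4177)
-945*T + U = -945*13 + 4177 = -12285 + 4177 = -8108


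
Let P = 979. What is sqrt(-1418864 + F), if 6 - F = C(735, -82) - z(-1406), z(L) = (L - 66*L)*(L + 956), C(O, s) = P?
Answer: I*sqrt(42545337) ≈ 6522.7*I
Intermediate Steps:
C(O, s) = 979
z(L) = -65*L*(956 + L) (z(L) = (-65*L)*(956 + L) = -65*L*(956 + L))
F = -41126473 (F = 6 - (979 - (-65)*(-1406)*(956 - 1406)) = 6 - (979 - (-65)*(-1406)*(-450)) = 6 - (979 - 1*(-41125500)) = 6 - (979 + 41125500) = 6 - 1*41126479 = 6 - 41126479 = -41126473)
sqrt(-1418864 + F) = sqrt(-1418864 - 41126473) = sqrt(-42545337) = I*sqrt(42545337)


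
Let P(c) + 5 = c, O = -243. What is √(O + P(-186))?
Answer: I*√434 ≈ 20.833*I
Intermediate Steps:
P(c) = -5 + c
√(O + P(-186)) = √(-243 + (-5 - 186)) = √(-243 - 191) = √(-434) = I*√434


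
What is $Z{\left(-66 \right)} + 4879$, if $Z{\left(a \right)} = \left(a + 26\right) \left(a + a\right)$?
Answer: $10159$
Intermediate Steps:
$Z{\left(a \right)} = 2 a \left(26 + a\right)$ ($Z{\left(a \right)} = \left(26 + a\right) 2 a = 2 a \left(26 + a\right)$)
$Z{\left(-66 \right)} + 4879 = 2 \left(-66\right) \left(26 - 66\right) + 4879 = 2 \left(-66\right) \left(-40\right) + 4879 = 5280 + 4879 = 10159$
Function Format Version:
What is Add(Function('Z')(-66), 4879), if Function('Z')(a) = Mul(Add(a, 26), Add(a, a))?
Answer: 10159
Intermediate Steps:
Function('Z')(a) = Mul(2, a, Add(26, a)) (Function('Z')(a) = Mul(Add(26, a), Mul(2, a)) = Mul(2, a, Add(26, a)))
Add(Function('Z')(-66), 4879) = Add(Mul(2, -66, Add(26, -66)), 4879) = Add(Mul(2, -66, -40), 4879) = Add(5280, 4879) = 10159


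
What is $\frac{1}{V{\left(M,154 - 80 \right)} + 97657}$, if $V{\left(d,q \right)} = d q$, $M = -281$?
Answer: $\frac{1}{76863} \approx 1.301 \cdot 10^{-5}$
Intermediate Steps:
$\frac{1}{V{\left(M,154 - 80 \right)} + 97657} = \frac{1}{- 281 \left(154 - 80\right) + 97657} = \frac{1}{\left(-281\right) 74 + 97657} = \frac{1}{-20794 + 97657} = \frac{1}{76863}$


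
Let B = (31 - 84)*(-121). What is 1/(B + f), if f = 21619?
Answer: 1/28032 ≈ 3.5673e-5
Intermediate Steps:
B = 6413 (B = -53*(-121) = 6413)
1/(B + f) = 1/(6413 + 21619) = 1/28032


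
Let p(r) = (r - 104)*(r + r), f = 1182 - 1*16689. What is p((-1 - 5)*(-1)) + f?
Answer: -16683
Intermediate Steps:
f = -15507 (f = 1182 - 16689 = -15507)
p(r) = 2*r*(-104 + r) (p(r) = (-104 + r)*(2*r) = 2*r*(-104 + r))
p((-1 - 5)*(-1)) + f = 2*((-1 - 5)*(-1))*(-104 + (-1 - 5)*(-1)) - 15507 = 2*(-6*(-1))*(-104 - 6*(-1)) - 15507 = 2*6*(-104 + 6) - 15507 = 2*6*(-98) - 15507 = -1176 - 15507 = -16683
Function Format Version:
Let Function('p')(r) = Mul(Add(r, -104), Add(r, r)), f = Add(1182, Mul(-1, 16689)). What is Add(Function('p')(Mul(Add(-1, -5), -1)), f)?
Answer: -16683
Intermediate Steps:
f = -15507 (f = Add(1182, -16689) = -15507)
Function('p')(r) = Mul(2, r, Add(-104, r)) (Function('p')(r) = Mul(Add(-104, r), Mul(2, r)) = Mul(2, r, Add(-104, r)))
Add(Function('p')(Mul(Add(-1, -5), -1)), f) = Add(Mul(2, Mul(Add(-1, -5), -1), Add(-104, Mul(Add(-1, -5), -1))), -15507) = Add(Mul(2, Mul(-6, -1), Add(-104, Mul(-6, -1))), -15507) = Add(Mul(2, 6, Add(-104, 6)), -15507) = Add(Mul(2, 6, -98), -15507) = Add(-1176, -15507) = -16683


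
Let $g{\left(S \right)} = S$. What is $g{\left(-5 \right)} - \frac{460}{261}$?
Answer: $- \frac{1765}{261} \approx -6.7625$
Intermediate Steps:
$g{\left(-5 \right)} - \frac{460}{261} = -5 - \frac{460}{261} = - \frac{1765}{261}$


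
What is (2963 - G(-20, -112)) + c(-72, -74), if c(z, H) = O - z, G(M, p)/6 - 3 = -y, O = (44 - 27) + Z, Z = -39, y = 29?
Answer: 3169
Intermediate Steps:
O = -22 (O = (44 - 27) - 39 = 17 - 39 = -22)
G(M, p) = -156 (G(M, p) = 18 + 6*(-1*29) = 18 + 6*(-29) = 18 - 174 = -156)
c(z, H) = -22 - z
(2963 - G(-20, -112)) + c(-72, -74) = (2963 - 1*(-156)) + (-22 - 1*(-72)) = (2963 + 156) + (-22 + 72) = 3119 + 50 = 3169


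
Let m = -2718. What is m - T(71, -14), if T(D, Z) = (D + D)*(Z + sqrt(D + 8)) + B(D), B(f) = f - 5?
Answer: -796 - 142*sqrt(79) ≈ -2058.1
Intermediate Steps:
B(f) = -5 + f
T(D, Z) = -5 + D + 2*D*(Z + sqrt(8 + D)) (T(D, Z) = (D + D)*(Z + sqrt(D + 8)) + (-5 + D) = (2*D)*(Z + sqrt(8 + D)) + (-5 + D) = 2*D*(Z + sqrt(8 + D)) + (-5 + D) = -5 + D + 2*D*(Z + sqrt(8 + D)))
m - T(71, -14) = -2718 - (-5 + 71 + 2*71*(-14) + 2*71*sqrt(8 + 71)) = -2718 - (-5 + 71 - 1988 + 2*71*sqrt(79)) = -2718 - (-5 + 71 - 1988 + 142*sqrt(79)) = -2718 - (-1922 + 142*sqrt(79)) = -2718 + (1922 - 142*sqrt(79)) = -796 - 142*sqrt(79)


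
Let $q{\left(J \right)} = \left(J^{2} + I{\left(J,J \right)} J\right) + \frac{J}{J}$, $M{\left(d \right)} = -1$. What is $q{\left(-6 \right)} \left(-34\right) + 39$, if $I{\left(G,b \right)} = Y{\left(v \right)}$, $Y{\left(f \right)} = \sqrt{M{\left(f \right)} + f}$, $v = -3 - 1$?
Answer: $-1219 + 204 i \sqrt{5} \approx -1219.0 + 456.16 i$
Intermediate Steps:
$v = -4$ ($v = -3 - 1 = -4$)
$Y{\left(f \right)} = \sqrt{-1 + f}$
$I{\left(G,b \right)} = i \sqrt{5}$ ($I{\left(G,b \right)} = \sqrt{-1 - 4} = \sqrt{-5} = i \sqrt{5}$)
$q{\left(J \right)} = 1 + J^{2} + i J \sqrt{5}$ ($q{\left(J \right)} = \left(J^{2} + i \sqrt{5} J\right) + \frac{J}{J} = \left(J^{2} + i J \sqrt{5}\right) + 1 = 1 + J^{2} + i J \sqrt{5}$)
$q{\left(-6 \right)} \left(-34\right) + 39 = \left(1 + \left(-6\right)^{2} + i \left(-6\right) \sqrt{5}\right) \left(-34\right) + 39 = \left(1 + 36 - 6 i \sqrt{5}\right) \left(-34\right) + 39 = \left(37 - 6 i \sqrt{5}\right) \left(-34\right) + 39 = \left(-1258 + 204 i \sqrt{5}\right) + 39 = -1219 + 204 i \sqrt{5}$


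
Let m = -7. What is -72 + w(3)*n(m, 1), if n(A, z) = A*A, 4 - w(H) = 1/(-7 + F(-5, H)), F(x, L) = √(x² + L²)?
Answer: 2203/15 + 49*√34/15 ≈ 165.91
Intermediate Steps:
F(x, L) = √(L² + x²)
w(H) = 4 - 1/(-7 + √(25 + H²)) (w(H) = 4 - 1/(-7 + √(H² + (-5)²)) = 4 - 1/(-7 + √(H² + 25)) = 4 - 1/(-7 + √(25 + H²)))
n(A, z) = A²
-72 + w(3)*n(m, 1) = -72 + ((-29 + 4*√(25 + 3²))/(-7 + √(25 + 3²)))*(-7)² = -72 + ((-29 + 4*√(25 + 9))/(-7 + √(25 + 9)))*49 = -72 + ((-29 + 4*√34)/(-7 + √34))*49 = -72 + 49*(-29 + 4*√34)/(-7 + √34)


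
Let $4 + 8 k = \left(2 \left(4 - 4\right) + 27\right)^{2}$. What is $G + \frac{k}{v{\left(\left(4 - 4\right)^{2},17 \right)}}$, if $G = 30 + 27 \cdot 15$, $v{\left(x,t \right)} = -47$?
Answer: $\frac{162835}{376} \approx 433.07$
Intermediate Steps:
$k = \frac{725}{8}$ ($k = - \frac{1}{2} + \frac{\left(2 \left(4 - 4\right) + 27\right)^{2}}{8} = - \frac{1}{2} + \frac{\left(2 \cdot 0 + 27\right)^{2}}{8} = - \frac{1}{2} + \frac{\left(0 + 27\right)^{2}}{8} = - \frac{1}{2} + \frac{27^{2}}{8} = - \frac{1}{2} + \frac{1}{8} \cdot 729 = - \frac{1}{2} + \frac{729}{8} = \frac{725}{8} \approx 90.625$)
$G = 435$ ($G = 30 + 405 = 435$)
$G + \frac{k}{v{\left(\left(4 - 4\right)^{2},17 \right)}} = 435 + \frac{725}{8 \left(-47\right)} = 435 + \frac{725}{8} \left(- \frac{1}{47}\right) = 435 - \frac{725}{376} = \frac{162835}{376}$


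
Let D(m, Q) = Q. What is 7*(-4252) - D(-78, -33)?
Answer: -29731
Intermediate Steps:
7*(-4252) - D(-78, -33) = 7*(-4252) - 1*(-33) = -29764 + 33 = -29731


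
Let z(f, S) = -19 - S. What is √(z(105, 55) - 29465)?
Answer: I*√29539 ≈ 171.87*I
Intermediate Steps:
√(z(105, 55) - 29465) = √((-19 - 1*55) - 29465) = √((-19 - 55) - 29465) = √(-74 - 29465) = √(-29539) = I*√29539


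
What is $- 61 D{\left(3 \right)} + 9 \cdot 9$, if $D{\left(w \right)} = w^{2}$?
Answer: $-468$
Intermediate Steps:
$- 61 D{\left(3 \right)} + 9 \cdot 9 = - 61 \cdot 3^{2} + 9 \cdot 9 = \left(-61\right) 9 + 81 = -549 + 81 = -468$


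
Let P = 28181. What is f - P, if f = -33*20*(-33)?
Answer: -6401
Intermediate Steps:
f = 21780 (f = -660*(-33) = 21780)
f - P = 21780 - 1*28181 = 21780 - 28181 = -6401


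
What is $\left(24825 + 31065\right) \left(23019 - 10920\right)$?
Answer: $676213110$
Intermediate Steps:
$\left(24825 + 31065\right) \left(23019 - 10920\right) = 55890 \left(23019 - 10920\right) = 55890 \cdot 12099 = 676213110$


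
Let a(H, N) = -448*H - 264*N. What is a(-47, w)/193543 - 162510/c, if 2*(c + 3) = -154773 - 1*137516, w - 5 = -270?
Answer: 17901773516/11314330237 ≈ 1.5822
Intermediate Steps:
w = -265 (w = 5 - 270 = -265)
c = -292295/2 (c = -3 + (-154773 - 1*137516)/2 = -3 + (-154773 - 137516)/2 = -3 + (1/2)*(-292289) = -3 - 292289/2 = -292295/2 ≈ -1.4615e+5)
a(-47, w)/193543 - 162510/c = (-448*(-47) - 264*(-265))/193543 - 162510/(-292295/2) = (21056 + 69960)*(1/193543) - 162510*(-2/292295) = 91016*(1/193543) + 65004/58459 = 91016/193543 + 65004/58459 = 17901773516/11314330237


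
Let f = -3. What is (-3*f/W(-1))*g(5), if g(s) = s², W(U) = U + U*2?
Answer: -75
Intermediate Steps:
W(U) = 3*U (W(U) = U + 2*U = 3*U)
(-3*f/W(-1))*g(5) = -(-9)/(3*(-1))*5² = -(-9)/(-3)*25 = -(-9)*(-1)/3*25 = -3*1*25 = -3*25 = -75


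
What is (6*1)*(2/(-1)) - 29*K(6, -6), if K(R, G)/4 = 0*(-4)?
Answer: -12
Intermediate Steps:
K(R, G) = 0 (K(R, G) = 4*(0*(-4)) = 4*0 = 0)
(6*1)*(2/(-1)) - 29*K(6, -6) = (6*1)*(2/(-1)) - 29*0 = 6*(2*(-1)) + 0 = 6*(-2) + 0 = -12 + 0 = -12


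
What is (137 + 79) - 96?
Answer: 120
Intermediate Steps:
(137 + 79) - 96 = 216 - 96 = 120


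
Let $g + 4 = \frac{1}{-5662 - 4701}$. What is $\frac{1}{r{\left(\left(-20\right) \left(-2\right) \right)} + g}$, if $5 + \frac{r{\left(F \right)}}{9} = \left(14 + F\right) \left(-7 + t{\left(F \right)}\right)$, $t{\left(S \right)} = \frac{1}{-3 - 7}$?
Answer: $- \frac{51815}{181331779} \approx -0.00028575$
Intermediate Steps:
$t{\left(S \right)} = - \frac{1}{10}$ ($t{\left(S \right)} = \frac{1}{-10} = - \frac{1}{10}$)
$r{\left(F \right)} = - \frac{4698}{5} - \frac{639 F}{10}$ ($r{\left(F \right)} = -45 + 9 \left(14 + F\right) \left(-7 - \frac{1}{10}\right) = -45 + 9 \left(14 + F\right) \left(- \frac{71}{10}\right) = -45 + 9 \left(- \frac{497}{5} - \frac{71 F}{10}\right) = -45 - \left(\frac{4473}{5} + \frac{639 F}{10}\right) = - \frac{4698}{5} - \frac{639 F}{10}$)
$g = - \frac{41453}{10363}$ ($g = -4 + \frac{1}{-5662 - 4701} = -4 + \frac{1}{-10363} = -4 - \frac{1}{10363} = - \frac{41453}{10363} \approx -4.0001$)
$\frac{1}{r{\left(\left(-20\right) \left(-2\right) \right)} + g} = \frac{1}{\left(- \frac{4698}{5} - \frac{639 \left(\left(-20\right) \left(-2\right)\right)}{10}\right) - \frac{41453}{10363}} = \frac{1}{\left(- \frac{4698}{5} - 2556\right) - \frac{41453}{10363}} = \frac{1}{- \frac{17478}{5} - \frac{41453}{10363}} = \frac{1}{- \frac{181331779}{51815}} = - \frac{51815}{181331779}$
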